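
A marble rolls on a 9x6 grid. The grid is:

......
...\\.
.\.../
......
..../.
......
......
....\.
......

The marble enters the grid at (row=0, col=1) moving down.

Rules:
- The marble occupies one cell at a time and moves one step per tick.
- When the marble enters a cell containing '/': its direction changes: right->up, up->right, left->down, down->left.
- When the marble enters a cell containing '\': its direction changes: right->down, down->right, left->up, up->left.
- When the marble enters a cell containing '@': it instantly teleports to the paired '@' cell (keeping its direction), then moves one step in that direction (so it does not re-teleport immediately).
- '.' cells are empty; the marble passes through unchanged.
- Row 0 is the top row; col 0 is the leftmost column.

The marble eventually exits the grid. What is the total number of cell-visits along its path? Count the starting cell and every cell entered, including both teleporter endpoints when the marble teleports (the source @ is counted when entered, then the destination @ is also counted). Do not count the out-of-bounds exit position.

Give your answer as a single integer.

Answer: 9

Derivation:
Step 1: enter (0,1), '.' pass, move down to (1,1)
Step 2: enter (1,1), '.' pass, move down to (2,1)
Step 3: enter (2,1), '\' deflects down->right, move right to (2,2)
Step 4: enter (2,2), '.' pass, move right to (2,3)
Step 5: enter (2,3), '.' pass, move right to (2,4)
Step 6: enter (2,4), '.' pass, move right to (2,5)
Step 7: enter (2,5), '/' deflects right->up, move up to (1,5)
Step 8: enter (1,5), '.' pass, move up to (0,5)
Step 9: enter (0,5), '.' pass, move up to (-1,5)
Step 10: at (-1,5) — EXIT via top edge, pos 5
Path length (cell visits): 9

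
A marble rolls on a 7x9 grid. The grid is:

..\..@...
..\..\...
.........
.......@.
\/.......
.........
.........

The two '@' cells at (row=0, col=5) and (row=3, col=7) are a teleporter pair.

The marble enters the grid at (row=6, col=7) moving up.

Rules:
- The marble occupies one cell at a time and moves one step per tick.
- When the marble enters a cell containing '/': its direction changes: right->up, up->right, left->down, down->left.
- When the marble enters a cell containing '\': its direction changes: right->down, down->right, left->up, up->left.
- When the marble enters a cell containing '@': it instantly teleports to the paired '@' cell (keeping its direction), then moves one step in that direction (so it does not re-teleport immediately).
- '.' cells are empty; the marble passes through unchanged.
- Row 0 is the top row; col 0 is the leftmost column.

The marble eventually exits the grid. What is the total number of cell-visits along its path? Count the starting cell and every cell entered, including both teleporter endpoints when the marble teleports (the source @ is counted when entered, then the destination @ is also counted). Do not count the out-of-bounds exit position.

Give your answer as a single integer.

Step 1: enter (6,7), '.' pass, move up to (5,7)
Step 2: enter (5,7), '.' pass, move up to (4,7)
Step 3: enter (4,7), '.' pass, move up to (3,7)
Step 4: enter (3,7), '@' teleport (3,7)->(0,5), also enter (0,5), move up to (-1,5)
Step 5: at (-1,5) — EXIT via top edge, pos 5
Path length (cell visits): 5

Answer: 5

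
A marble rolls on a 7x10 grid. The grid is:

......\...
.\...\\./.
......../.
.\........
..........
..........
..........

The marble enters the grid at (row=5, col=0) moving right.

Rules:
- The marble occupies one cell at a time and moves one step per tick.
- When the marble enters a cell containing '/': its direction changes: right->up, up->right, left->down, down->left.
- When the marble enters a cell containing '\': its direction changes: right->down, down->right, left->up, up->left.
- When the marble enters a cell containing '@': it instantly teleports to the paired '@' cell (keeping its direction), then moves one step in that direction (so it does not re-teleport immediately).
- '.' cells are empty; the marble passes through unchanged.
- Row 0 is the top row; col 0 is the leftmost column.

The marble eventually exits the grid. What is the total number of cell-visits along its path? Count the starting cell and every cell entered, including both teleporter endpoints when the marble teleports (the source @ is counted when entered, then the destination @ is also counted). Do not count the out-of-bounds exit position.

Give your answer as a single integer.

Answer: 10

Derivation:
Step 1: enter (5,0), '.' pass, move right to (5,1)
Step 2: enter (5,1), '.' pass, move right to (5,2)
Step 3: enter (5,2), '.' pass, move right to (5,3)
Step 4: enter (5,3), '.' pass, move right to (5,4)
Step 5: enter (5,4), '.' pass, move right to (5,5)
Step 6: enter (5,5), '.' pass, move right to (5,6)
Step 7: enter (5,6), '.' pass, move right to (5,7)
Step 8: enter (5,7), '.' pass, move right to (5,8)
Step 9: enter (5,8), '.' pass, move right to (5,9)
Step 10: enter (5,9), '.' pass, move right to (5,10)
Step 11: at (5,10) — EXIT via right edge, pos 5
Path length (cell visits): 10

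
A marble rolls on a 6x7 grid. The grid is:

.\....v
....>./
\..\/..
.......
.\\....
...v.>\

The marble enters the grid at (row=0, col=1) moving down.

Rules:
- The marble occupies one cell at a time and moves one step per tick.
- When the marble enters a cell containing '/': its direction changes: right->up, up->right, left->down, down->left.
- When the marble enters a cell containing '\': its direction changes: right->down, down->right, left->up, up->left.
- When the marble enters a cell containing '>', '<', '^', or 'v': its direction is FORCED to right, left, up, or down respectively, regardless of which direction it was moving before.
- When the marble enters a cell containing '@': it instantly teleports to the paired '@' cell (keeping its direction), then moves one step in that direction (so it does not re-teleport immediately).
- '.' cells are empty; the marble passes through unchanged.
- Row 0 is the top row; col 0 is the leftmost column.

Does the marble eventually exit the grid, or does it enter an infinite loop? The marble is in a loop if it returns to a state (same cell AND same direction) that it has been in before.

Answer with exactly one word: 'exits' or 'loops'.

Answer: loops

Derivation:
Step 1: enter (0,1), '\' deflects down->right, move right to (0,2)
Step 2: enter (0,2), '.' pass, move right to (0,3)
Step 3: enter (0,3), '.' pass, move right to (0,4)
Step 4: enter (0,4), '.' pass, move right to (0,5)
Step 5: enter (0,5), '.' pass, move right to (0,6)
Step 6: enter (0,6), 'v' forces right->down, move down to (1,6)
Step 7: enter (1,6), '/' deflects down->left, move left to (1,5)
Step 8: enter (1,5), '.' pass, move left to (1,4)
Step 9: enter (1,4), '>' forces left->right, move right to (1,5)
Step 10: enter (1,5), '.' pass, move right to (1,6)
Step 11: enter (1,6), '/' deflects right->up, move up to (0,6)
Step 12: enter (0,6), 'v' forces up->down, move down to (1,6)
Step 13: at (1,6) dir=down — LOOP DETECTED (seen before)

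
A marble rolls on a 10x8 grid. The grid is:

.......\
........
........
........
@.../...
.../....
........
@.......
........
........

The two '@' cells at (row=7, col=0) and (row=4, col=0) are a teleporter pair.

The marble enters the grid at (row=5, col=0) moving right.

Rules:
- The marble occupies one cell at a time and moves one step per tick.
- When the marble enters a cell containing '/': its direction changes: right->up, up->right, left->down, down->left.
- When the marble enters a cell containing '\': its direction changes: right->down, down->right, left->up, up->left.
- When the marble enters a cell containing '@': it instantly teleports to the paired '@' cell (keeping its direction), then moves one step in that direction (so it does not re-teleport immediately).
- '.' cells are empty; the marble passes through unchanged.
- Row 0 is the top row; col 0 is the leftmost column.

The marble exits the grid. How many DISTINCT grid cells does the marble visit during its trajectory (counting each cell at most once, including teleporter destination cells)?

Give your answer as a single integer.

Step 1: enter (5,0), '.' pass, move right to (5,1)
Step 2: enter (5,1), '.' pass, move right to (5,2)
Step 3: enter (5,2), '.' pass, move right to (5,3)
Step 4: enter (5,3), '/' deflects right->up, move up to (4,3)
Step 5: enter (4,3), '.' pass, move up to (3,3)
Step 6: enter (3,3), '.' pass, move up to (2,3)
Step 7: enter (2,3), '.' pass, move up to (1,3)
Step 8: enter (1,3), '.' pass, move up to (0,3)
Step 9: enter (0,3), '.' pass, move up to (-1,3)
Step 10: at (-1,3) — EXIT via top edge, pos 3
Distinct cells visited: 9 (path length 9)

Answer: 9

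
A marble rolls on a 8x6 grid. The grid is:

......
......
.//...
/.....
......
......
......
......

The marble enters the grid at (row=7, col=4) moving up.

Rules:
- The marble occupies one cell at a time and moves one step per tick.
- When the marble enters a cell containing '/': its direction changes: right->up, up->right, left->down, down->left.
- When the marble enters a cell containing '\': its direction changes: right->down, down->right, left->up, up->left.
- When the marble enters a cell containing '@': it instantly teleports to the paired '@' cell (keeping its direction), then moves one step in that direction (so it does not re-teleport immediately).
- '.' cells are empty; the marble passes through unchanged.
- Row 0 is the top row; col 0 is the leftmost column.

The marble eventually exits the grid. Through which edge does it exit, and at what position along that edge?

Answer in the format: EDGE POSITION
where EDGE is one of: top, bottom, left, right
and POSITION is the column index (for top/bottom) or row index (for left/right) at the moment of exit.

Step 1: enter (7,4), '.' pass, move up to (6,4)
Step 2: enter (6,4), '.' pass, move up to (5,4)
Step 3: enter (5,4), '.' pass, move up to (4,4)
Step 4: enter (4,4), '.' pass, move up to (3,4)
Step 5: enter (3,4), '.' pass, move up to (2,4)
Step 6: enter (2,4), '.' pass, move up to (1,4)
Step 7: enter (1,4), '.' pass, move up to (0,4)
Step 8: enter (0,4), '.' pass, move up to (-1,4)
Step 9: at (-1,4) — EXIT via top edge, pos 4

Answer: top 4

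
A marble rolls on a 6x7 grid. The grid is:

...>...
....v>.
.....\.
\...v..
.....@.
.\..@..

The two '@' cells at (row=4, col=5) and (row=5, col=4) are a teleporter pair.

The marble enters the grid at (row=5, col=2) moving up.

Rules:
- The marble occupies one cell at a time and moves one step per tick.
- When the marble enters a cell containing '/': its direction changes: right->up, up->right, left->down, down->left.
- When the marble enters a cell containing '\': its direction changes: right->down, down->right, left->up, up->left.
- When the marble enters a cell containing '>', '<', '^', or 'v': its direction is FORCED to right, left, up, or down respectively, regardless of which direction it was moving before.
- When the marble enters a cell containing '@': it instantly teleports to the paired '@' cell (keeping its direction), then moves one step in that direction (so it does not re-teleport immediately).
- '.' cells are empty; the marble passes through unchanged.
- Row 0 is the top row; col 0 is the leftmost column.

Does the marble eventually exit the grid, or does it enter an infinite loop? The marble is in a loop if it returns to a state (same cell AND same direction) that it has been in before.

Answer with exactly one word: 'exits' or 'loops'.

Step 1: enter (5,2), '.' pass, move up to (4,2)
Step 2: enter (4,2), '.' pass, move up to (3,2)
Step 3: enter (3,2), '.' pass, move up to (2,2)
Step 4: enter (2,2), '.' pass, move up to (1,2)
Step 5: enter (1,2), '.' pass, move up to (0,2)
Step 6: enter (0,2), '.' pass, move up to (-1,2)
Step 7: at (-1,2) — EXIT via top edge, pos 2

Answer: exits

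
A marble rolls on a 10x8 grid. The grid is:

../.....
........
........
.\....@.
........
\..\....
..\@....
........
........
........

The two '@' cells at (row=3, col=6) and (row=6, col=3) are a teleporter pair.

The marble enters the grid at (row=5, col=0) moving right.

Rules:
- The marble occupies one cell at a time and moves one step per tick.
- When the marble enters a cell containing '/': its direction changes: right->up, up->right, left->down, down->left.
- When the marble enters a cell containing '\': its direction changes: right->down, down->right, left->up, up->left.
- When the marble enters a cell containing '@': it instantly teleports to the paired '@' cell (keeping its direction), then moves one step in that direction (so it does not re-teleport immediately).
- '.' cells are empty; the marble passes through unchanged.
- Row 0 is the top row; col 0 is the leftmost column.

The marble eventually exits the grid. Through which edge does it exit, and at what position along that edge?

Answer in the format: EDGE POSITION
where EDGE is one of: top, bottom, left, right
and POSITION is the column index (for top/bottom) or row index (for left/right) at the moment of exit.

Answer: bottom 0

Derivation:
Step 1: enter (5,0), '\' deflects right->down, move down to (6,0)
Step 2: enter (6,0), '.' pass, move down to (7,0)
Step 3: enter (7,0), '.' pass, move down to (8,0)
Step 4: enter (8,0), '.' pass, move down to (9,0)
Step 5: enter (9,0), '.' pass, move down to (10,0)
Step 6: at (10,0) — EXIT via bottom edge, pos 0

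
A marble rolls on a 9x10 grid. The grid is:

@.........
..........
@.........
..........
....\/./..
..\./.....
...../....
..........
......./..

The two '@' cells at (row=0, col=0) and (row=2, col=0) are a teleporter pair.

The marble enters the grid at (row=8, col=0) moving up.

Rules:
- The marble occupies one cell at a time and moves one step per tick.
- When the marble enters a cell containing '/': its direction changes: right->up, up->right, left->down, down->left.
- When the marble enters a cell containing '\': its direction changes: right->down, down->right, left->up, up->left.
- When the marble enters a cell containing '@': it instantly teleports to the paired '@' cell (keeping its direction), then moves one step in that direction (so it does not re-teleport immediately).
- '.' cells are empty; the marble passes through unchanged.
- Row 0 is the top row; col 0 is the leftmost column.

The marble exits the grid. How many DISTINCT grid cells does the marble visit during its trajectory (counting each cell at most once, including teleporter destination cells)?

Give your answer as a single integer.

Answer: 8

Derivation:
Step 1: enter (8,0), '.' pass, move up to (7,0)
Step 2: enter (7,0), '.' pass, move up to (6,0)
Step 3: enter (6,0), '.' pass, move up to (5,0)
Step 4: enter (5,0), '.' pass, move up to (4,0)
Step 5: enter (4,0), '.' pass, move up to (3,0)
Step 6: enter (3,0), '.' pass, move up to (2,0)
Step 7: enter (2,0), '@' teleport (2,0)->(0,0), also enter (0,0), move up to (-1,0)
Step 8: at (-1,0) — EXIT via top edge, pos 0
Distinct cells visited: 8 (path length 8)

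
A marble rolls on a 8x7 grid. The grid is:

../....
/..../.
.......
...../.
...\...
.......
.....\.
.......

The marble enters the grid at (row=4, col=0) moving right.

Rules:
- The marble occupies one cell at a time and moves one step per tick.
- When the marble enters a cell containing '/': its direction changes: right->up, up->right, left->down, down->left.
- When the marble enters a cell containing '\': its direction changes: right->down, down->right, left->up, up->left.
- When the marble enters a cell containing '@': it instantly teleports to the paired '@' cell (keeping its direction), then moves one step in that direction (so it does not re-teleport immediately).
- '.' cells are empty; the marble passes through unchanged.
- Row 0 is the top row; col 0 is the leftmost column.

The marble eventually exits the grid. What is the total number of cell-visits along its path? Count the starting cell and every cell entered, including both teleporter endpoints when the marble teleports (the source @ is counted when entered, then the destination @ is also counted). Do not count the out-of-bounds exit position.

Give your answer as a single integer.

Step 1: enter (4,0), '.' pass, move right to (4,1)
Step 2: enter (4,1), '.' pass, move right to (4,2)
Step 3: enter (4,2), '.' pass, move right to (4,3)
Step 4: enter (4,3), '\' deflects right->down, move down to (5,3)
Step 5: enter (5,3), '.' pass, move down to (6,3)
Step 6: enter (6,3), '.' pass, move down to (7,3)
Step 7: enter (7,3), '.' pass, move down to (8,3)
Step 8: at (8,3) — EXIT via bottom edge, pos 3
Path length (cell visits): 7

Answer: 7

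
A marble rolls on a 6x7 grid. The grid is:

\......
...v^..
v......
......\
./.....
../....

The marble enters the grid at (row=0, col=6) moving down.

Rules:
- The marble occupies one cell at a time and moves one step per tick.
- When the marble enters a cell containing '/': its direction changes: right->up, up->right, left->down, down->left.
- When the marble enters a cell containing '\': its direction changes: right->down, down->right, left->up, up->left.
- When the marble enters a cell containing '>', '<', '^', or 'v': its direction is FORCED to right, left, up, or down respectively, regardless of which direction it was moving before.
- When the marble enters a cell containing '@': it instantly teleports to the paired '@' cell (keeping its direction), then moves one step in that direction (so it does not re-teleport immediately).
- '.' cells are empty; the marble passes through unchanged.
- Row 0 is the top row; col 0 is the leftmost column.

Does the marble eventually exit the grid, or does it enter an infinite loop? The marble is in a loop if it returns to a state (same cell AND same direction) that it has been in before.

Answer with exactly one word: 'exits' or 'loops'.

Step 1: enter (0,6), '.' pass, move down to (1,6)
Step 2: enter (1,6), '.' pass, move down to (2,6)
Step 3: enter (2,6), '.' pass, move down to (3,6)
Step 4: enter (3,6), '\' deflects down->right, move right to (3,7)
Step 5: at (3,7) — EXIT via right edge, pos 3

Answer: exits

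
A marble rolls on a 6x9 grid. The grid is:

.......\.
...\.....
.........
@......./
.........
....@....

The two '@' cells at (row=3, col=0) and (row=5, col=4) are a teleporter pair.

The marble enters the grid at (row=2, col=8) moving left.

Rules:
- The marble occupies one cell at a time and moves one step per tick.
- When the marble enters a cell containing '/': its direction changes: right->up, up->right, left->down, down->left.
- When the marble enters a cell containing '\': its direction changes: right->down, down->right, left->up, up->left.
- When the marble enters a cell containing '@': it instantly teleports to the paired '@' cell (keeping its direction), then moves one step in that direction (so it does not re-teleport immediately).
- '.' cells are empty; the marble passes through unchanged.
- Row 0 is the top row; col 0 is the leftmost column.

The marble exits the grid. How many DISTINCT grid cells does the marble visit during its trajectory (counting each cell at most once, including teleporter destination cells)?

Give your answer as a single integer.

Answer: 9

Derivation:
Step 1: enter (2,8), '.' pass, move left to (2,7)
Step 2: enter (2,7), '.' pass, move left to (2,6)
Step 3: enter (2,6), '.' pass, move left to (2,5)
Step 4: enter (2,5), '.' pass, move left to (2,4)
Step 5: enter (2,4), '.' pass, move left to (2,3)
Step 6: enter (2,3), '.' pass, move left to (2,2)
Step 7: enter (2,2), '.' pass, move left to (2,1)
Step 8: enter (2,1), '.' pass, move left to (2,0)
Step 9: enter (2,0), '.' pass, move left to (2,-1)
Step 10: at (2,-1) — EXIT via left edge, pos 2
Distinct cells visited: 9 (path length 9)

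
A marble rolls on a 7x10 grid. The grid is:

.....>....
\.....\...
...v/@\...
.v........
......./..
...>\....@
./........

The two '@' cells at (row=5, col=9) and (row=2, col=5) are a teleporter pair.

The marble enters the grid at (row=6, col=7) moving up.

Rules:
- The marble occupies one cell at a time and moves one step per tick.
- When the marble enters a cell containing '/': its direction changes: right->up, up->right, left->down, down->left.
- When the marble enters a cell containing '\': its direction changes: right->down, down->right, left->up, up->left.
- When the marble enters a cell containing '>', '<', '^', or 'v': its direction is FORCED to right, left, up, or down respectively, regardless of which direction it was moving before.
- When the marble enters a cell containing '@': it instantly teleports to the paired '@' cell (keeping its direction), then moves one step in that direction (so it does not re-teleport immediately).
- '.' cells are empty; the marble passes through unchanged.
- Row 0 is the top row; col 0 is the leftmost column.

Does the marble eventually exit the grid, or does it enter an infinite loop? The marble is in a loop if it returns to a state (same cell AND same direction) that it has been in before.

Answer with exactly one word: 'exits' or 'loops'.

Answer: exits

Derivation:
Step 1: enter (6,7), '.' pass, move up to (5,7)
Step 2: enter (5,7), '.' pass, move up to (4,7)
Step 3: enter (4,7), '/' deflects up->right, move right to (4,8)
Step 4: enter (4,8), '.' pass, move right to (4,9)
Step 5: enter (4,9), '.' pass, move right to (4,10)
Step 6: at (4,10) — EXIT via right edge, pos 4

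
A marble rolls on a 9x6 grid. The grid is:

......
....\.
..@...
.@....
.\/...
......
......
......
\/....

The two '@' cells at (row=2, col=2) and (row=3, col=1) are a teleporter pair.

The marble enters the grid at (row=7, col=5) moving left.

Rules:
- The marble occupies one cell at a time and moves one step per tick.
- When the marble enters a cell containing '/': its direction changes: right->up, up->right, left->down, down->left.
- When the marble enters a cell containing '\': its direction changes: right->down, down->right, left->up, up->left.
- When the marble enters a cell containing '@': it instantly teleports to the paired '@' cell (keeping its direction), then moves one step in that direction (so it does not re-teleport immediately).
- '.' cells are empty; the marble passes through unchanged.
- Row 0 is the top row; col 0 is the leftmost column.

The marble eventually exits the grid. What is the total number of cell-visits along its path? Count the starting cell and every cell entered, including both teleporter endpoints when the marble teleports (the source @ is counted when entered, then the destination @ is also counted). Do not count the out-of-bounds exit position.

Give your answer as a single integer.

Answer: 6

Derivation:
Step 1: enter (7,5), '.' pass, move left to (7,4)
Step 2: enter (7,4), '.' pass, move left to (7,3)
Step 3: enter (7,3), '.' pass, move left to (7,2)
Step 4: enter (7,2), '.' pass, move left to (7,1)
Step 5: enter (7,1), '.' pass, move left to (7,0)
Step 6: enter (7,0), '.' pass, move left to (7,-1)
Step 7: at (7,-1) — EXIT via left edge, pos 7
Path length (cell visits): 6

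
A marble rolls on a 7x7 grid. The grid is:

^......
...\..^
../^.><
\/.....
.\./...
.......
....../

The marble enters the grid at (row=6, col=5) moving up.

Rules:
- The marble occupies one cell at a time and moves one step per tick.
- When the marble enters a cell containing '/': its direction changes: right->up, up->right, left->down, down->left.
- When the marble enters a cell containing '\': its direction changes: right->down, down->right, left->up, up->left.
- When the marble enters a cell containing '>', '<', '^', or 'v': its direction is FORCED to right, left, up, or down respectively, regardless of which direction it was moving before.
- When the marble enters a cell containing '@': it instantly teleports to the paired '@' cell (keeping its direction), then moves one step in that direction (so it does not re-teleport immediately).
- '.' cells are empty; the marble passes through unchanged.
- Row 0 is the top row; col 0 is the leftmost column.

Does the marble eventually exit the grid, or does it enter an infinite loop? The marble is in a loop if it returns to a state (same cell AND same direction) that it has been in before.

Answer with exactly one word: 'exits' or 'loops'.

Answer: loops

Derivation:
Step 1: enter (6,5), '.' pass, move up to (5,5)
Step 2: enter (5,5), '.' pass, move up to (4,5)
Step 3: enter (4,5), '.' pass, move up to (3,5)
Step 4: enter (3,5), '.' pass, move up to (2,5)
Step 5: enter (2,5), '>' forces up->right, move right to (2,6)
Step 6: enter (2,6), '<' forces right->left, move left to (2,5)
Step 7: enter (2,5), '>' forces left->right, move right to (2,6)
Step 8: at (2,6) dir=right — LOOP DETECTED (seen before)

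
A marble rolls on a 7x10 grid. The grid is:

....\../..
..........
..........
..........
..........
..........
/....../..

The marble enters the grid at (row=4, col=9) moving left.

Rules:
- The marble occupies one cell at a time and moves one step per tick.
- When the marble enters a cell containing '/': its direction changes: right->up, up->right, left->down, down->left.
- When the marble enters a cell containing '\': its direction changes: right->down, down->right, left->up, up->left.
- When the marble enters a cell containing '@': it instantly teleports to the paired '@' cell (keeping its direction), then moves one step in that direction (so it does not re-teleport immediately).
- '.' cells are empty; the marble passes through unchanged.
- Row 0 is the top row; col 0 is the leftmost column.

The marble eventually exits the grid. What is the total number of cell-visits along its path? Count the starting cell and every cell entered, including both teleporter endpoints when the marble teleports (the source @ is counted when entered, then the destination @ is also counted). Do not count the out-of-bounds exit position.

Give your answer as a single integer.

Step 1: enter (4,9), '.' pass, move left to (4,8)
Step 2: enter (4,8), '.' pass, move left to (4,7)
Step 3: enter (4,7), '.' pass, move left to (4,6)
Step 4: enter (4,6), '.' pass, move left to (4,5)
Step 5: enter (4,5), '.' pass, move left to (4,4)
Step 6: enter (4,4), '.' pass, move left to (4,3)
Step 7: enter (4,3), '.' pass, move left to (4,2)
Step 8: enter (4,2), '.' pass, move left to (4,1)
Step 9: enter (4,1), '.' pass, move left to (4,0)
Step 10: enter (4,0), '.' pass, move left to (4,-1)
Step 11: at (4,-1) — EXIT via left edge, pos 4
Path length (cell visits): 10

Answer: 10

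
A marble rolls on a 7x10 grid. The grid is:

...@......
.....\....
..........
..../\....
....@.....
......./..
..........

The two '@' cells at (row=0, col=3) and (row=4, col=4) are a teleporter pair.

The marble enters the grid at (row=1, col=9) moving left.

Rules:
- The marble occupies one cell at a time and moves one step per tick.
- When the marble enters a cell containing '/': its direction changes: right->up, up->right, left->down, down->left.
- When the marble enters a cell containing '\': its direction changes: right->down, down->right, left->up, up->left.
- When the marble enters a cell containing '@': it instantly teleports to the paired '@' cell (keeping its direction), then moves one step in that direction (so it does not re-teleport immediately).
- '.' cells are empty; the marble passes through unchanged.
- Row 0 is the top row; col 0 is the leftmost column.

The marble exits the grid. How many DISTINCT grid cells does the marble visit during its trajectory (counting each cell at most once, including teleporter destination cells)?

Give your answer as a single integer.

Answer: 6

Derivation:
Step 1: enter (1,9), '.' pass, move left to (1,8)
Step 2: enter (1,8), '.' pass, move left to (1,7)
Step 3: enter (1,7), '.' pass, move left to (1,6)
Step 4: enter (1,6), '.' pass, move left to (1,5)
Step 5: enter (1,5), '\' deflects left->up, move up to (0,5)
Step 6: enter (0,5), '.' pass, move up to (-1,5)
Step 7: at (-1,5) — EXIT via top edge, pos 5
Distinct cells visited: 6 (path length 6)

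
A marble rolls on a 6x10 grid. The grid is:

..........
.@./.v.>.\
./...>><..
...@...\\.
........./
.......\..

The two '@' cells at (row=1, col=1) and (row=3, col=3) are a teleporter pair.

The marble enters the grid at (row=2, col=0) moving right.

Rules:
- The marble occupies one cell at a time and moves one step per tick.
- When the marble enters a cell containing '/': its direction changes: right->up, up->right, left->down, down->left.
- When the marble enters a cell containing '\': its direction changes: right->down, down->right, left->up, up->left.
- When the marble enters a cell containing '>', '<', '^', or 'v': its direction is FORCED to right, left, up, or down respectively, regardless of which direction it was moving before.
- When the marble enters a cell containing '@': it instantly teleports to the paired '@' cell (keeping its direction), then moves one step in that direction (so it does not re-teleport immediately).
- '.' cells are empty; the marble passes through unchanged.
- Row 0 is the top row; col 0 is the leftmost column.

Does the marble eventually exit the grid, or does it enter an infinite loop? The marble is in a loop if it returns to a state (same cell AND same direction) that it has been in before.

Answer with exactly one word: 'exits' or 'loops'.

Answer: loops

Derivation:
Step 1: enter (2,0), '.' pass, move right to (2,1)
Step 2: enter (2,1), '/' deflects right->up, move up to (1,1)
Step 3: enter (1,1), '@' teleport (1,1)->(3,3), also enter (3,3), move up to (2,3)
Step 4: enter (2,3), '.' pass, move up to (1,3)
Step 5: enter (1,3), '/' deflects up->right, move right to (1,4)
Step 6: enter (1,4), '.' pass, move right to (1,5)
Step 7: enter (1,5), 'v' forces right->down, move down to (2,5)
Step 8: enter (2,5), '>' forces down->right, move right to (2,6)
Step 9: enter (2,6), '>' forces right->right, move right to (2,7)
Step 10: enter (2,7), '<' forces right->left, move left to (2,6)
Step 11: enter (2,6), '>' forces left->right, move right to (2,7)
Step 12: at (2,7) dir=right — LOOP DETECTED (seen before)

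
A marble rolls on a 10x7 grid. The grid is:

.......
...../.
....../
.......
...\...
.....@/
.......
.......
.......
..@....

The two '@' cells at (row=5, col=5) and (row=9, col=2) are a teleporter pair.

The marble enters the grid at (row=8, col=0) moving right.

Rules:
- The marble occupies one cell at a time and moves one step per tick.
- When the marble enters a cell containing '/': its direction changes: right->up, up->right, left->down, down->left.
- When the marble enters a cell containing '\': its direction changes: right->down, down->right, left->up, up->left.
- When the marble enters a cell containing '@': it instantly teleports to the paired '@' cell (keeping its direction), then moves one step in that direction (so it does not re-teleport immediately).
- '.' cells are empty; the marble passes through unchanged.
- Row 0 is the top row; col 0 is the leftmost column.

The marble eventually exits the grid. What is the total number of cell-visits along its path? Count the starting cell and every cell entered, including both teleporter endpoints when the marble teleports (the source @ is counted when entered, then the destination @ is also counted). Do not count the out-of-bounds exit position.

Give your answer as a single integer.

Step 1: enter (8,0), '.' pass, move right to (8,1)
Step 2: enter (8,1), '.' pass, move right to (8,2)
Step 3: enter (8,2), '.' pass, move right to (8,3)
Step 4: enter (8,3), '.' pass, move right to (8,4)
Step 5: enter (8,4), '.' pass, move right to (8,5)
Step 6: enter (8,5), '.' pass, move right to (8,6)
Step 7: enter (8,6), '.' pass, move right to (8,7)
Step 8: at (8,7) — EXIT via right edge, pos 8
Path length (cell visits): 7

Answer: 7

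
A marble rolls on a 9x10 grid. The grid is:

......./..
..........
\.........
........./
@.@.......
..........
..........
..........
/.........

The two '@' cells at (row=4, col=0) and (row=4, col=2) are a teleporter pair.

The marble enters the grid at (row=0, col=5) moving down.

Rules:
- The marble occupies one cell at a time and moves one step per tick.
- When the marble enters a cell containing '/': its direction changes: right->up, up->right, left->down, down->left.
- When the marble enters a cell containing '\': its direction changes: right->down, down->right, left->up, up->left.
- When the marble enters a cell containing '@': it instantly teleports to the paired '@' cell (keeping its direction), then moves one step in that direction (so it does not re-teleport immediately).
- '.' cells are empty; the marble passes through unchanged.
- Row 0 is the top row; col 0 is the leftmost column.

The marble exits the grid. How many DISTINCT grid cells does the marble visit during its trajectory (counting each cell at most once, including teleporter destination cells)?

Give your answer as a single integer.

Answer: 9

Derivation:
Step 1: enter (0,5), '.' pass, move down to (1,5)
Step 2: enter (1,5), '.' pass, move down to (2,5)
Step 3: enter (2,5), '.' pass, move down to (3,5)
Step 4: enter (3,5), '.' pass, move down to (4,5)
Step 5: enter (4,5), '.' pass, move down to (5,5)
Step 6: enter (5,5), '.' pass, move down to (6,5)
Step 7: enter (6,5), '.' pass, move down to (7,5)
Step 8: enter (7,5), '.' pass, move down to (8,5)
Step 9: enter (8,5), '.' pass, move down to (9,5)
Step 10: at (9,5) — EXIT via bottom edge, pos 5
Distinct cells visited: 9 (path length 9)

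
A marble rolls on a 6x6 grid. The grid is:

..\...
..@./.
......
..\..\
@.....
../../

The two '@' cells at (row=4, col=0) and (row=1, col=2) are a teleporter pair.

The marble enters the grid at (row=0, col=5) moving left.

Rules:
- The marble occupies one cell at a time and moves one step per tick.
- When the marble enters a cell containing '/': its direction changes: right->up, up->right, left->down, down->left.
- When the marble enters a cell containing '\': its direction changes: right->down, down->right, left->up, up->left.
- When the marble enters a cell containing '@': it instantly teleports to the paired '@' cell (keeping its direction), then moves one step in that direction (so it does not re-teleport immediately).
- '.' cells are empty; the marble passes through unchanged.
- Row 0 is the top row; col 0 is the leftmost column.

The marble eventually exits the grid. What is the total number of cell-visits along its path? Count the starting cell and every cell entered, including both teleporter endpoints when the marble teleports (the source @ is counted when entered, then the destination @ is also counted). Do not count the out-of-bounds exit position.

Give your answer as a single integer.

Step 1: enter (0,5), '.' pass, move left to (0,4)
Step 2: enter (0,4), '.' pass, move left to (0,3)
Step 3: enter (0,3), '.' pass, move left to (0,2)
Step 4: enter (0,2), '\' deflects left->up, move up to (-1,2)
Step 5: at (-1,2) — EXIT via top edge, pos 2
Path length (cell visits): 4

Answer: 4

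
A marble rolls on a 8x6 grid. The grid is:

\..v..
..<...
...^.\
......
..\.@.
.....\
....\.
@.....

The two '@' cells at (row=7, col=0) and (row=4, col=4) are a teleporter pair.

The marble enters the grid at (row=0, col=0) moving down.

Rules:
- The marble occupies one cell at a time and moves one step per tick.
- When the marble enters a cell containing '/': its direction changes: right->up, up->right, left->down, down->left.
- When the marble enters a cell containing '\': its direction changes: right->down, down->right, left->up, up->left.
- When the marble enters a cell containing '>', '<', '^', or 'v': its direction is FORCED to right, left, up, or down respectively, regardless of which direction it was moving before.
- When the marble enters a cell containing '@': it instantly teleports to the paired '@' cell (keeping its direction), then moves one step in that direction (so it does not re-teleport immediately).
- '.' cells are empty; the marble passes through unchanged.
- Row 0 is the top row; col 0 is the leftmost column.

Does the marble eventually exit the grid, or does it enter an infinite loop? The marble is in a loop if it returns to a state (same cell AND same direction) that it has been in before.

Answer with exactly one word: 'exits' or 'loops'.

Step 1: enter (0,0), '\' deflects down->right, move right to (0,1)
Step 2: enter (0,1), '.' pass, move right to (0,2)
Step 3: enter (0,2), '.' pass, move right to (0,3)
Step 4: enter (0,3), 'v' forces right->down, move down to (1,3)
Step 5: enter (1,3), '.' pass, move down to (2,3)
Step 6: enter (2,3), '^' forces down->up, move up to (1,3)
Step 7: enter (1,3), '.' pass, move up to (0,3)
Step 8: enter (0,3), 'v' forces up->down, move down to (1,3)
Step 9: at (1,3) dir=down — LOOP DETECTED (seen before)

Answer: loops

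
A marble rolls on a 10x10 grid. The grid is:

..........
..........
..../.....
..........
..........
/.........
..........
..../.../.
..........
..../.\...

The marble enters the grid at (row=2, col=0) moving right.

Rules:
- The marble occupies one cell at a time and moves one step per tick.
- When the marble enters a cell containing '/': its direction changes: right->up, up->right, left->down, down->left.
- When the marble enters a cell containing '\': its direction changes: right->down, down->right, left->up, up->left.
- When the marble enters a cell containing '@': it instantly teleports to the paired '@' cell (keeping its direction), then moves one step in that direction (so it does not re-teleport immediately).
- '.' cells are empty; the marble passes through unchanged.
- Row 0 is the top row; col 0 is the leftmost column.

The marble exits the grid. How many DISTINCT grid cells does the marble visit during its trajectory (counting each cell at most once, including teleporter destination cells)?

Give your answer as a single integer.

Step 1: enter (2,0), '.' pass, move right to (2,1)
Step 2: enter (2,1), '.' pass, move right to (2,2)
Step 3: enter (2,2), '.' pass, move right to (2,3)
Step 4: enter (2,3), '.' pass, move right to (2,4)
Step 5: enter (2,4), '/' deflects right->up, move up to (1,4)
Step 6: enter (1,4), '.' pass, move up to (0,4)
Step 7: enter (0,4), '.' pass, move up to (-1,4)
Step 8: at (-1,4) — EXIT via top edge, pos 4
Distinct cells visited: 7 (path length 7)

Answer: 7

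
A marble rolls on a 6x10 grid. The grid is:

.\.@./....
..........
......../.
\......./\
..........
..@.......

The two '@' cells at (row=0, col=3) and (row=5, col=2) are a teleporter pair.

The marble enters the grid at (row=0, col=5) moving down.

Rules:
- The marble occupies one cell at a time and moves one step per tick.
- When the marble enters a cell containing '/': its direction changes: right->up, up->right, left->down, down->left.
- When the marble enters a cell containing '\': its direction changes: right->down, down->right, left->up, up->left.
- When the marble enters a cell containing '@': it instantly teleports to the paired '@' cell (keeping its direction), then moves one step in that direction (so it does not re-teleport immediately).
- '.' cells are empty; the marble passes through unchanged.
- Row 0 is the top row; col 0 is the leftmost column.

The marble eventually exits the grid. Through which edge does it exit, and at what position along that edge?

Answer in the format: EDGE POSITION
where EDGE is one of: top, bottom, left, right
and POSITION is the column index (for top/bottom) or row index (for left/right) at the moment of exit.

Step 1: enter (0,5), '/' deflects down->left, move left to (0,4)
Step 2: enter (0,4), '.' pass, move left to (0,3)
Step 3: enter (0,3), '@' teleport (0,3)->(5,2), also enter (5,2), move left to (5,1)
Step 4: enter (5,1), '.' pass, move left to (5,0)
Step 5: enter (5,0), '.' pass, move left to (5,-1)
Step 6: at (5,-1) — EXIT via left edge, pos 5

Answer: left 5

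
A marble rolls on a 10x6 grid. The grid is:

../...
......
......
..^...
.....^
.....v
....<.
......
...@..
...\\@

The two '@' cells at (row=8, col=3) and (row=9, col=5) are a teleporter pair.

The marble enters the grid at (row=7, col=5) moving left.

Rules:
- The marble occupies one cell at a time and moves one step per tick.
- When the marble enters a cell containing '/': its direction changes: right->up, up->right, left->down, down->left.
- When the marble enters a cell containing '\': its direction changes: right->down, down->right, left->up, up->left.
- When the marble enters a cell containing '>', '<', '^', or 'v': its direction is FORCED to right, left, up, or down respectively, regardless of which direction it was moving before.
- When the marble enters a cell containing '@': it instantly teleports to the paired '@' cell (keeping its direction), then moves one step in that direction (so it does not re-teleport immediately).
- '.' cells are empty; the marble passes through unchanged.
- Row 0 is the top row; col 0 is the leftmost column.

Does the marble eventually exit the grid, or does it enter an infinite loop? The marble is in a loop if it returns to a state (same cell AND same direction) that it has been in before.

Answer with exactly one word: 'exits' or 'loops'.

Step 1: enter (7,5), '.' pass, move left to (7,4)
Step 2: enter (7,4), '.' pass, move left to (7,3)
Step 3: enter (7,3), '.' pass, move left to (7,2)
Step 4: enter (7,2), '.' pass, move left to (7,1)
Step 5: enter (7,1), '.' pass, move left to (7,0)
Step 6: enter (7,0), '.' pass, move left to (7,-1)
Step 7: at (7,-1) — EXIT via left edge, pos 7

Answer: exits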